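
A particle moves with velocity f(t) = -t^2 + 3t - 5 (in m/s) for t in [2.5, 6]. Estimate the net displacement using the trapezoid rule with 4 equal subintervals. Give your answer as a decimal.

Δt = (6 − 2.5)/4 = 0.875.
f(2.5) = -3.75, f(3.375) = -6.265625, f(4.25) = -10.3125, f(5.125) = -15.890625, f(6) = -23.
T_4 = (Δt/2)·[f(t_0) + 2f(t_1) + 2f(t_2) + 2f(t_3) + f(t_4)].
Sum = -40.11328125.

-40.11328125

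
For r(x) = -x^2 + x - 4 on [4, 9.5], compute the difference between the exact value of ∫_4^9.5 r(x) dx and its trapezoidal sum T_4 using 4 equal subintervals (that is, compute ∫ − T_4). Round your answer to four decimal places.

1.7331

Exact integral: ∫_4^9.5 r(x) dx ≈ -249.333333.
T_4 = -251.06640625.
Error ≈ -249.333333 − (-251.06640625) ≈ 1.7331.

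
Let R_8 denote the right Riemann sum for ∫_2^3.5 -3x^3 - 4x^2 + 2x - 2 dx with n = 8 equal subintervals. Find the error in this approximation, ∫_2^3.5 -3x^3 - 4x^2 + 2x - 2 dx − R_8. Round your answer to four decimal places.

Exact integral: ∫_2^3.5 f(x) dx = -141.796875.
R_8 ≈ -154.670654.
Error ≈ -141.796875 − (-154.670654) ≈ 12.8738.

12.8738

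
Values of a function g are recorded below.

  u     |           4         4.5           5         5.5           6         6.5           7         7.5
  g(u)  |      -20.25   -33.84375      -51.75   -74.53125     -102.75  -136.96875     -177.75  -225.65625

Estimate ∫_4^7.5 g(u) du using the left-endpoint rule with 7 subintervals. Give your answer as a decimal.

Δu = 0.5.
Sum = 0.5·[(-20.25) + (-33.84375) + (-51.75) + (-74.53125) + (-102.75) + (-136.96875) + (-177.75)] = -298.921875.

-298.921875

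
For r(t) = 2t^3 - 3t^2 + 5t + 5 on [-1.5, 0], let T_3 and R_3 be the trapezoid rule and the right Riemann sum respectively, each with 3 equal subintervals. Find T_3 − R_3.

T_3 = -4.5.
R_3 = 0.75.
T_3 − R_3 = -5.25.

-5.25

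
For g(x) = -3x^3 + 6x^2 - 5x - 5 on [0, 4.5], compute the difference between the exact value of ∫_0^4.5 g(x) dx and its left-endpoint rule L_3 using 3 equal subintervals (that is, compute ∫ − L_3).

Exact integral: ∫_0^4.5 g(x) dx = -198.421875.
L_3 = -91.6875.
Error = -198.421875 − (-91.6875) = -106.734375.

-106.734375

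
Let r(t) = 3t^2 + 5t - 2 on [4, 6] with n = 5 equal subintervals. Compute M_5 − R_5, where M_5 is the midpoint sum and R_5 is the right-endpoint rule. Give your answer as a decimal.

M_5 = 197.92.
R_5 = 212.16.
M_5 − R_5 = -14.24.

-14.24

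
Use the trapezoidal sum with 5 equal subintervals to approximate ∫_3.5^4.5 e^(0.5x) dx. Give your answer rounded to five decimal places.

7.47249

Δx = (4.5 − 3.5)/5 = 0.2.
f(3.5) ≈ 5.75460, f(3.7) ≈ 6.35982, f(3.9) ≈ 7.02869, f(4.1) ≈ 7.76790, f(4.3) ≈ 8.58486, f(4.5) ≈ 9.48774.
T_5 = (Δx/2)·[f(x_0) + 2f(x_1) + ... + 2f(x_{4}) + f(x_5)].
Sum ≈ 7.47249.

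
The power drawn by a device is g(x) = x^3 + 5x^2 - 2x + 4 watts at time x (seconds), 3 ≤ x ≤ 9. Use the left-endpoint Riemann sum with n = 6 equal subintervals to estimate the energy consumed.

Δx = (9 − 3)/6 = 1.
Left endpoints: 3, 4, 5, 6, 7, 8.
g(3) = 70, g(4) = 140, g(5) = 244, g(6) = 388, g(7) = 578, g(8) = 820.
Sum = Δx · [g(3) + g(4) + g(5) + ...].
Sum = 2240.

2240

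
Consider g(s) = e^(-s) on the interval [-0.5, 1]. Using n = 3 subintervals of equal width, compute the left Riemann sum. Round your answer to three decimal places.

1.628

Δs = (1 − (-0.5))/3 = 0.5.
Left endpoints: -0.5, 0, 0.5.
g(-0.5) ≈ 1.649, g(0) ≈ 1.000, g(0.5) ≈ 0.607.
Sum = Δs · [g(-0.5) + g(0) + g(0.5)].
Sum ≈ 1.628.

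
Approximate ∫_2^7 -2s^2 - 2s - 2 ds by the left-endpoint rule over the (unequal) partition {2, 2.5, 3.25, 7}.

-132.71875

Subinterval widths: 0.5, 0.75, 3.75.
Left endpoints: 2, 2.5, 3.25.
f(2) = -14, f(2.5) = -19.5, f(3.25) = -29.625.
Sum = Σ Δs_i · f(s_i).
Sum = -132.71875.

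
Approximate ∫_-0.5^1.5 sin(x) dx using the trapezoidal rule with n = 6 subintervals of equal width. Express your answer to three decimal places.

Δx = (1.5 − (-0.5))/6 = 1/3.
f(-0.5) ≈ -0.479, f(-1/6) ≈ -0.166, f(1/6) ≈ 0.166, f(0.5) ≈ 0.479, f(5/6) ≈ 0.740, f(7/6) ≈ 0.919, f(1.5) ≈ 0.997.
T_6 = (Δx/2)·[f(x_0) + 2f(x_1) + ... + 2f(x_{5}) + f(x_6)].
Sum ≈ 0.799.

0.799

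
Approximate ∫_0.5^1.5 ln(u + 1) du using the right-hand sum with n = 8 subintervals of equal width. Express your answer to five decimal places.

0.71411

Δu = (1.5 − 0.5)/8 = 0.125.
Right endpoints: 0.625, 0.75, 0.875, 1, 1.125, 1.25, 1.375, 1.5.
f(0.625) ≈ 0.48551, f(0.75) ≈ 0.55962, f(0.875) ≈ 0.62861, f(1) ≈ 0.69315, f(1.125) ≈ 0.75377, f(1.25) ≈ 0.81093, f(1.375) ≈ 0.86500, f(1.5) ≈ 0.91629.
Sum = Δu · [f(0.625) + f(0.75) + f(0.875) + ...].
Sum ≈ 0.71411.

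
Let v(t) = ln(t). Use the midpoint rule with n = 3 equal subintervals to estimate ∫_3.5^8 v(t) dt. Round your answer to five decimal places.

Δt = (8 − 3.5)/3 = 1.5.
Midpoints: 4.25, 5.75, 7.25.
v(4.25) ≈ 1.44692, v(5.75) ≈ 1.74920, v(7.25) ≈ 1.98100.
Sum = Δt · [v(4.25) + v(5.75) + v(7.25)].
Sum ≈ 7.76568.

7.76568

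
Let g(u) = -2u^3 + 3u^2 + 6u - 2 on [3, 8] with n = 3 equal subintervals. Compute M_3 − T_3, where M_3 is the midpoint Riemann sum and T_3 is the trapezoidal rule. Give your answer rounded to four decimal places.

104.1667

M_3 ≈ -1332.777778.
T_3 ≈ -1436.944444.
M_3 − T_3 ≈ 104.1667.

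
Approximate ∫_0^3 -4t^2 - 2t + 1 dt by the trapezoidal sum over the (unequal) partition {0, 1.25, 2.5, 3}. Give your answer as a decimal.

Subinterval widths: 1.25, 1.25, 0.5.
f(0) = 1, f(1.25) = -7.75, f(2.5) = -29, f(3) = -41.
On each subinterval the trapezoid contributes (Δt_i/2)·[f(t_{i-1}) + f(t_i)].
Sum = -44.6875.

-44.6875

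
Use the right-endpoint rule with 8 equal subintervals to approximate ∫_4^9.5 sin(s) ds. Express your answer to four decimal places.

Δs = (9.5 − 4)/8 = 0.6875.
Right endpoints: 4.6875, 5.375, 6.0625, 6.75, 7.4375, 8.125, 8.8125, 9.5.
f(4.6875) ≈ -0.9997, f(5.375) ≈ -0.7884, f(6.0625) ≈ -0.2189, f(6.75) ≈ 0.4500, f(7.4375) ≈ 0.9145, f(8.125) ≈ 0.9635, f(8.8125) ≈ 0.5747, f(9.5) ≈ -0.0752.
Sum = Δs · [f(4.6875) + f(5.375) + f(6.0625) + ...].
Sum ≈ 0.5642.

0.5642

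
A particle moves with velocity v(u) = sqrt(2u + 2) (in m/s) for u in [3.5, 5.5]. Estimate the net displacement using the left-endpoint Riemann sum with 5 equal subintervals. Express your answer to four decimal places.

6.5022

Δu = (5.5 − 3.5)/5 = 0.4.
Left endpoints: 3.5, 3.9, 4.3, 4.7, 5.1.
v(3.5) ≈ 3.0000, v(3.9) ≈ 3.1305, v(4.3) ≈ 3.2558, v(4.7) ≈ 3.3764, v(5.1) ≈ 3.4928.
Sum = Δu · [v(3.5) + v(3.9) + v(4.3) + v(4.7) + v(5.1)].
Sum ≈ 6.5022.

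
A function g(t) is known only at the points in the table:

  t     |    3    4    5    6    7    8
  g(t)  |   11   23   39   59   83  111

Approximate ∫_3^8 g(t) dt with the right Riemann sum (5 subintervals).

315

Δt = 1.
Sum = 1·[23 + 39 + 59 + 83 + 111] = 315.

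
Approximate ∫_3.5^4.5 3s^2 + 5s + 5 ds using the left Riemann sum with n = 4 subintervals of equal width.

69.65625

Δs = (4.5 − 3.5)/4 = 0.25.
Left endpoints: 3.5, 3.75, 4, 4.25.
f(3.5) = 59.25, f(3.75) = 65.9375, f(4) = 73, f(4.25) = 80.4375.
Sum = Δs · [f(3.5) + f(3.75) + f(4) + f(4.25)].
Sum = 69.65625.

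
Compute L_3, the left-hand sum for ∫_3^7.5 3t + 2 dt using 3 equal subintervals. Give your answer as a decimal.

Δt = (7.5 − 3)/3 = 1.5.
Left endpoints: 3, 4.5, 6.
f(3) = 11, f(4.5) = 15.5, f(6) = 20.
Sum = Δt · [f(3) + f(4.5) + f(6)].
Sum = 69.75.

69.75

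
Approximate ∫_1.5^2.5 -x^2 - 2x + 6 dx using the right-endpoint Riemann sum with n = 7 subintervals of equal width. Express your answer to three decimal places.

-2.515

Δx = (2.5 − 1.5)/7 = 1/7.
Right endpoints: 23/14, 25/14, 27/14, 29/14, 31/14, 33/14, 2.5.
f(23/14) = 3/196, f(25/14) = -149/196, f(27/14) = -309/196, f(29/14) = -477/196, f(31/14) = -653/196, f(33/14) = -837/196, f(2.5) = -5.25.
Sum = Δx · [f(23/14) + f(25/14) + f(27/14) + ...].
Sum ≈ -2.515.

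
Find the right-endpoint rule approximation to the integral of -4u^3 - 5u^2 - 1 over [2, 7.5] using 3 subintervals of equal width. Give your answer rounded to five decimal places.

-5791.39815

Δu = (7.5 − 2)/3 = 11/6.
Right endpoints: 23/6, 17/3, 7.5.
f(23/6) = -32377/108, f(17/3) = -24014/27, f(7.5) = -1969.75.
Sum = Δu · [f(23/6) + f(17/3) + f(7.5)].
Sum ≈ -5791.39815.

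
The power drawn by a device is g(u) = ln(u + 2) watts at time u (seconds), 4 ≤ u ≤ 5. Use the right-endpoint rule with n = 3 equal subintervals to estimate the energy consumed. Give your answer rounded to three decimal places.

Δu = (5 − 4)/3 = 1/3.
Right endpoints: 13/3, 14/3, 5.
g(13/3) ≈ 1.846, g(14/3) ≈ 1.897, g(5) ≈ 1.946.
Sum = Δu · [g(13/3) + g(14/3) + g(5)].
Sum ≈ 1.896.

1.896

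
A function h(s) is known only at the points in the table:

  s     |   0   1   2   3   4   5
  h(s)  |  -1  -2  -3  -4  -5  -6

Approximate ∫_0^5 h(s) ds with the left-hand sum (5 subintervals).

-15

Δs = 1.
Sum = 1·[(-1) + (-2) + (-3) + (-4) + (-5)] = -15.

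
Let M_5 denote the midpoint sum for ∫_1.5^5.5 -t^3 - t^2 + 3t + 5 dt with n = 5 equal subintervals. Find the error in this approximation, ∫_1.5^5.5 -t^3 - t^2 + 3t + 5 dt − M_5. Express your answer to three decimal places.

-2.453

Exact integral: ∫_1.5^5.5 f(t) dt ≈ -219.83333.
M_5 = -217.38.
Error ≈ -219.83333 − (-217.38) ≈ -2.453.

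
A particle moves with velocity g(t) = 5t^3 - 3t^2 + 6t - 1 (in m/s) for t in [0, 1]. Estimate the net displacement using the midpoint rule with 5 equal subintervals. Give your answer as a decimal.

Δt = (1 − 0)/5 = 0.2.
Midpoints: 0.1, 0.3, 0.5, 0.7, 0.9.
g(0.1) = -0.425, g(0.3) = 0.665, g(0.5) = 1.875, g(0.7) = 3.445, g(0.9) = 5.615.
Sum = Δt · [g(0.1) + g(0.3) + g(0.5) + g(0.7) + g(0.9)].
Sum = 2.235.

2.235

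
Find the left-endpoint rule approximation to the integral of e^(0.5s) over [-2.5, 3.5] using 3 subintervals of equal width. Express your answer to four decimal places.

Δs = (3.5 − (-2.5))/3 = 2.
Left endpoints: -2.5, -0.5, 1.5.
f(-2.5) ≈ 0.2865, f(-0.5) ≈ 0.7788, f(1.5) ≈ 2.1170.
Sum = Δs · [f(-2.5) + f(-0.5) + f(1.5)].
Sum ≈ 6.3646.

6.3646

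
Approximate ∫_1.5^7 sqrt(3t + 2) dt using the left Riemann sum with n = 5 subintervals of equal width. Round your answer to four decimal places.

19.5663

Δt = (7 − 1.5)/5 = 1.1.
Left endpoints: 1.5, 2.6, 3.7, 4.8, 5.9.
f(1.5) ≈ 2.5495, f(2.6) ≈ 3.1305, f(3.7) ≈ 3.6194, f(4.8) ≈ 4.0497, f(5.9) ≈ 4.4385.
Sum = Δt · [f(1.5) + f(2.6) + f(3.7) + f(4.8) + f(5.9)].
Sum ≈ 19.5663.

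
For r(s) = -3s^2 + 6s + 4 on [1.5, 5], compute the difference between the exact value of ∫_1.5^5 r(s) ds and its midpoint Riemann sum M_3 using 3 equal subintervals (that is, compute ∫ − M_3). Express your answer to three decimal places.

-1.191

Exact integral: ∫_1.5^5 r(s) ds = -39.375.
M_3 ≈ -38.18403.
Error ≈ -39.375 − (-38.18403) ≈ -1.191.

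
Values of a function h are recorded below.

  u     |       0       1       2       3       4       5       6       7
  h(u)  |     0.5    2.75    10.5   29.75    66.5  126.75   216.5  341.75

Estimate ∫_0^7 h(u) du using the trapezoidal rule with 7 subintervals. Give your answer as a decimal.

Δu = 1.
T_7 = (1/2)·[0.5 + 2·2.75 + 2·10.5 + 2·29.75 + 2·66.5 + 2·126.75 + 2·216.5 + 341.75] = 623.875.

623.875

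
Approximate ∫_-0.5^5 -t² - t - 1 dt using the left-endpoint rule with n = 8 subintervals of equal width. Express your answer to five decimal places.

Δt = (5 − (-0.5))/8 = 0.6875.
Left endpoints: -0.5, 0.1875, 0.875, 1.5625, 2.25, 2.9375, 3.625, 4.3125.
f(-0.5) = -0.75, f(0.1875) = -1.22265625, f(0.875) = -2.640625, f(1.5625) = -5.00390625, f(2.25) = -8.3125, f(2.9375) = -12.56640625, f(3.625) = -17.765625, f(4.3125) = -23.91015625.
Sum = Δt · [f(-0.5) + f(0.1875) + f(0.875) + ...].
Sum ≈ -49.61816.

-49.61816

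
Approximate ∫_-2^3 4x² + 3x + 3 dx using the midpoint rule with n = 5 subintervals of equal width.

Δx = (3 − (-2))/5 = 1.
Midpoints: -1.5, -0.5, 0.5, 1.5, 2.5.
f(-1.5) = 7.5, f(-0.5) = 2.5, f(0.5) = 5.5, f(1.5) = 16.5, f(2.5) = 35.5.
Sum = Δx · [f(-1.5) + f(-0.5) + f(0.5) + f(1.5) + f(2.5)].
Sum = 67.5.

67.5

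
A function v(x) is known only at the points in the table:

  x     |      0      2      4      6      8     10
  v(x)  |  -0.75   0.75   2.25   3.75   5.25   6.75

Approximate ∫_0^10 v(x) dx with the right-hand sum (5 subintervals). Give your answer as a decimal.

37.5

Δx = 2.
Sum = 2·[0.75 + 2.25 + 3.75 + 5.25 + 6.75] = 37.5.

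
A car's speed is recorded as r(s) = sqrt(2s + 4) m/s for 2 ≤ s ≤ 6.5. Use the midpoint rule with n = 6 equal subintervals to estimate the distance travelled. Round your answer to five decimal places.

Δs = (6.5 − 2)/6 = 0.75.
Midpoints: 2.375, 3.125, 3.875, 4.625, 5.375, 6.125.
r(2.375) ≈ 2.95804, r(3.125) ≈ 3.20156, r(3.875) ≈ 3.42783, r(4.625) ≈ 3.64005, r(5.375) ≈ 3.84057, r(6.125) ≈ 4.03113.
Sum = Δs · [r(2.375) + r(3.125) + r(3.875) + ...].
Sum ≈ 15.82439.

15.82439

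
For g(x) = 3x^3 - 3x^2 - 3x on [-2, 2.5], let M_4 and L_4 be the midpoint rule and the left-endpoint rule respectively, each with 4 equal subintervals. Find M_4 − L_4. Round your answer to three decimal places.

M_4 ≈ -9.34717.
L_4 ≈ -38.89160.
M_4 − L_4 ≈ 29.544.

29.544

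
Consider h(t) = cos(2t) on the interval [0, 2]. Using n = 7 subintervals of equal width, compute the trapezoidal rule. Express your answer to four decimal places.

-0.3680

Δt = (2 − 0)/7 = 2/7.
h(0) ≈ 1.0000, h(2/7) ≈ 0.8411, h(4/7) ≈ 0.4150, h(6/7) ≈ -0.1430, h(8/7) ≈ -0.6556, h(10/7) ≈ -0.9598, h(12/7) ≈ -0.9591, h(2) ≈ -0.6536.
T_7 = (Δt/2)·[h(t_0) + 2h(t_1) + ... + 2h(t_{6}) + h(t_7)].
Sum ≈ -0.3680.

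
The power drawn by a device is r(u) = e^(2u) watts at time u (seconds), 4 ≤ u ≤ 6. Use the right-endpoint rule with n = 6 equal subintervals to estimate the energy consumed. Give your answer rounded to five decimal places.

109452.97617

Δu = (6 − 4)/6 = 1/3.
Right endpoints: 13/3, 14/3, 5, 16/3, 17/3, 6.
r(13/3) ≈ 5806.11335, r(14/3) ≈ 11308.76461, r(5) ≈ 22026.46579, r(16/3) ≈ 42901.69723, r(17/3) ≈ 83561.09612, r(6) ≈ 162754.79142.
Sum = Δu · [r(13/3) + r(14/3) + r(5) + ...].
Sum ≈ 109452.97617.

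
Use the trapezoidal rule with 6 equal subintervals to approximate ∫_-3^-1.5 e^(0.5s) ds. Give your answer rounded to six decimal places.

Δs = (-1.5 − (-3))/6 = 0.25.
f(-3) ≈ 0.223130, f(-2.75) ≈ 0.252840, f(-2.5) ≈ 0.286505, f(-2.25) ≈ 0.324652, f(-2) ≈ 0.367879, f(-1.75) ≈ 0.416862, f(-1.5) ≈ 0.472367.
T_6 = (Δs/2)·[f(s_0) + 2f(s_1) + ... + 2f(s_{5}) + f(s_6)].
Sum ≈ 0.499122.

0.499122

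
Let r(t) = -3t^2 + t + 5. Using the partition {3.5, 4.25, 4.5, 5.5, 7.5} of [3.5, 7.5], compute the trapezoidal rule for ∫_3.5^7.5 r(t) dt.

Subinterval widths: 0.75, 0.25, 1, 2.
r(3.5) = -28.25, r(4.25) = -44.9375, r(4.5) = -51.25, r(5.5) = -80.25, r(7.5) = -156.25.
On each subinterval the trapezoid contributes (Δt_i/2)·[r(t_{i-1}) + r(t_i)].
Sum = -341.71875.

-341.71875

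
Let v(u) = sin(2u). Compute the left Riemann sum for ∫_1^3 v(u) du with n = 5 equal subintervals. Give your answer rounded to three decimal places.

-0.413

Δu = (3 − 1)/5 = 0.4.
Left endpoints: 1, 1.4, 1.8, 2.2, 2.6.
v(1) ≈ 0.909, v(1.4) ≈ 0.335, v(1.8) ≈ -0.443, v(2.2) ≈ -0.952, v(2.6) ≈ -0.883.
Sum = Δu · [v(1) + v(1.4) + v(1.8) + v(2.2) + v(2.6)].
Sum ≈ -0.413.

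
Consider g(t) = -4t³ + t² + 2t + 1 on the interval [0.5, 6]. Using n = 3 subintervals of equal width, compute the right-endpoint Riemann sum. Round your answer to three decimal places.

Δt = (6 − 0.5)/3 = 11/6.
Right endpoints: 7/3, 25/6, 6.
g(7/3) = -1072/27, g(25/6) = -28367/108, g(6) = -815.
Sum = Δt · [g(7/3) + g(25/6) + g(6)].
Sum ≈ -2048.495.

-2048.495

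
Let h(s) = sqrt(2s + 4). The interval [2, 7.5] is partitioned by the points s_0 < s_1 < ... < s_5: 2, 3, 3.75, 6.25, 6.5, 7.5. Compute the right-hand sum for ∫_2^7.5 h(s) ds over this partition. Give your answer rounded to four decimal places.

Subinterval widths: 1, 0.75, 2.5, 0.25, 1.
Right endpoints: 3, 3.75, 6.25, 6.5, 7.5.
h(3) ≈ 3.1623, h(3.75) ≈ 3.3912, h(6.25) ≈ 4.0620, h(6.5) ≈ 4.1231, h(7.5) ≈ 4.3589.
Sum = Σ Δs_i · h(s_i).
Sum ≈ 21.2504.

21.2504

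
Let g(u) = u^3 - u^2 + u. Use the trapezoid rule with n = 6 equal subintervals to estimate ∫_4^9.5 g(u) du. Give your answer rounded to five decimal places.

Δu = (9.5 − 4)/6 = 11/12.
g(4) = 52, g(59/12) = 172103/1728, g(35/6) = 36785/216, g(6.75) = 268.734375, g(23/3) = 10787/27, g(103/12) = 980251/1728, g(9.5) = 776.625.
T_6 = (Δu/2)·[g(u_0) + 2g(u_1) + ... + 2g(u_{5}) + g(u_6)].
Sum ≈ 1759.75969.

1759.75969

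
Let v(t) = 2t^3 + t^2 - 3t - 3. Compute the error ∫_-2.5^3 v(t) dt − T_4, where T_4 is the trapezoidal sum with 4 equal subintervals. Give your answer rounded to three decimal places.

-4.333

Exact integral: ∫_-2.5^3 v(t) dt ≈ 14.55208.
T_4 ≈ 18.88477.
Error ≈ 14.55208 − 18.88477 ≈ -4.333.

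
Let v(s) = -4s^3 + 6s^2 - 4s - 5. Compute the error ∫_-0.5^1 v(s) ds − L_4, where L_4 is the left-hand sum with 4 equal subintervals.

-1.23046875

Exact integral: ∫_-0.5^1 v(s) ds = -7.6875.
L_4 = -6.45703125.
Error = -7.6875 − (-6.45703125) = -1.23046875.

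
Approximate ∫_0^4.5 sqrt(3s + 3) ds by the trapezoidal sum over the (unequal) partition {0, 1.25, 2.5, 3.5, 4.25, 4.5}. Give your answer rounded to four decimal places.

Subinterval widths: 1.25, 1.25, 1, 0.75, 0.25.
f(0) ≈ 1.7321, f(1.25) ≈ 2.5981, f(2.5) ≈ 3.2404, f(3.5) ≈ 3.6742, f(4.25) ≈ 3.9686, f(4.5) ≈ 4.0620.
On each subinterval the trapezoid contributes (Δs_i/2)·[f(s_{i-1}) + f(s_i)].
Sum ≈ 13.6826.

13.6826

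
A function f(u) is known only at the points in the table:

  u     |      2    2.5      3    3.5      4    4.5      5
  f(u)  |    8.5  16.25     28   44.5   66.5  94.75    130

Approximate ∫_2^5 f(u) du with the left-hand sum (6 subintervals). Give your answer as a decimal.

129.25

Δu = 0.5.
Sum = 0.5·[8.5 + 16.25 + 28 + 44.5 + 66.5 + 94.75] = 129.25.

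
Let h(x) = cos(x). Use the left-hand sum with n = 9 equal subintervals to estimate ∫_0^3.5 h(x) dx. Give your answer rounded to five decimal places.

0.03018

Δx = (3.5 − 0)/9 = 7/18.
Left endpoints: 0, 7/18, 7/9, 7/6, 14/9, 35/18, 7/3, 49/18, 28/9.
h(0) ≈ 1.00000, h(7/18) ≈ 0.92533, h(7/9) ≈ 0.71247, h(7/6) ≈ 0.39322, h(14/9) ≈ 0.01524, h(35/18) ≈ -0.36501, h(7/3) ≈ -0.69076, h(49/18) ≈ -0.91335, h(28/9) ≈ -0.99954.
Sum = Δx · [h(0) + h(7/18) + h(7/9) + ...].
Sum ≈ 0.03018.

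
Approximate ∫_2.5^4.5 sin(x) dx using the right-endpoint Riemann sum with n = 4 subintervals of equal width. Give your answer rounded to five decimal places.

-0.97200

Δx = (4.5 − 2.5)/4 = 0.5.
Right endpoints: 3, 3.5, 4, 4.5.
f(3) ≈ 0.14112, f(3.5) ≈ -0.35078, f(4) ≈ -0.75680, f(4.5) ≈ -0.97753.
Sum = Δx · [f(3) + f(3.5) + f(4) + f(4.5)].
Sum ≈ -0.97200.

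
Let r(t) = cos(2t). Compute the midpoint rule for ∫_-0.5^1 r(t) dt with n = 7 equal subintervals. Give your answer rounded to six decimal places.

0.882120

Δt = (1 − (-0.5))/7 = 3/14.
Midpoints: -11/28, -5/28, 1/28, 0.25, 13/28, 19/28, 25/28.
r(-11/28) ≈ 0.706883, r(-5/28) ≈ 0.936900, r(1/28) ≈ 0.997450, r(0.25) ≈ 0.877583, r(13/28) ≈ 0.598979, r(19/28) ≈ 0.212032, r(25/28) ≈ -0.213267.
Sum = Δt · [r(-11/28) + r(-5/28) + r(1/28) + ...].
Sum ≈ 0.882120.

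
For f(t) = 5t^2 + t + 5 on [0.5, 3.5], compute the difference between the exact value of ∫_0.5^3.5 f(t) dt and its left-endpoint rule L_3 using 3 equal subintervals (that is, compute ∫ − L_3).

Exact integral: ∫_0.5^3.5 f(t) dt = 92.25.
L_3 = 63.25.
Error = 92.25 − 63.25 = 29.

29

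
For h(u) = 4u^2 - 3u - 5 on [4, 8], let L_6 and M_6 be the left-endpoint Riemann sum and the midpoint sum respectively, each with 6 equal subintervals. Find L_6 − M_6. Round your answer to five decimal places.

-58.22222

L_6 ≈ 446.5185185.
M_6 ≈ 504.7407407.
L_6 − M_6 ≈ -58.22222.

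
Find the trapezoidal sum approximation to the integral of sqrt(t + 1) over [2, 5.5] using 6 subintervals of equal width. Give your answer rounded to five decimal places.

7.58115

Δt = (5.5 − 2)/6 = 7/12.
f(2) ≈ 1.73205, f(31/12) ≈ 1.89297, f(19/6) ≈ 2.04124, f(3.75) ≈ 2.17945, f(13/3) ≈ 2.30940, f(59/12) ≈ 2.43242, f(5.5) ≈ 2.54951.
T_6 = (Δt/2)·[f(t_0) + 2f(t_1) + ... + 2f(t_{5}) + f(t_6)].
Sum ≈ 7.58115.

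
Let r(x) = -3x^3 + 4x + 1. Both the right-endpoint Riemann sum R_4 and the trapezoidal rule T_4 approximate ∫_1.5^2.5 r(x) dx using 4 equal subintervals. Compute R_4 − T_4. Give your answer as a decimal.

-4.09375

R_4 = -20.78125.
T_4 = -16.6875.
R_4 − T_4 = -4.09375.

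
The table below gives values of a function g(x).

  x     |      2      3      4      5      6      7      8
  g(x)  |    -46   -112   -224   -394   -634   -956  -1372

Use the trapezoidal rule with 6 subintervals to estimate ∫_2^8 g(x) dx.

Δx = 1.
T_6 = (1/2)·[(-46) + 2·(-112) + 2·(-224) + 2·(-394) + 2·(-634) + 2·(-956) + (-1372)] = -3029.

-3029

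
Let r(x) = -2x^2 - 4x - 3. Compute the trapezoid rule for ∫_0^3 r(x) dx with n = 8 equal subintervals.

-45.140625

Δx = (3 − 0)/8 = 0.375.
r(0) = -3, r(0.375) = -4.78125, r(0.75) = -7.125, r(1.125) = -10.03125, r(1.5) = -13.5, r(1.875) = -17.53125, r(2.25) = -22.125, r(2.625) = -27.28125, r(3) = -33.
T_8 = (Δx/2)·[r(x_0) + 2r(x_1) + ... + 2r(x_{7}) + r(x_8)].
Sum = -45.140625.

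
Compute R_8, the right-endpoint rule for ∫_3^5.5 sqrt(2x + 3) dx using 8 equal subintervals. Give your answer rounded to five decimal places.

Δx = (5.5 − 3)/8 = 0.3125.
Right endpoints: 3.3125, 3.625, 3.9375, 4.25, 4.5625, 4.875, 5.1875, 5.5.
f(3.3125) ≈ 3.10242, f(3.625) ≈ 3.20156, f(3.9375) ≈ 3.29773, f(4.25) ≈ 3.39116, f(4.5625) ≈ 3.48210, f(4.875) ≈ 3.57071, f(5.1875) ≈ 3.65718, f(5.5) ≈ 3.74166.
Sum = Δx · [f(3.3125) + f(3.625) + f(3.9375) + ...].
Sum ≈ 8.57641.

8.57641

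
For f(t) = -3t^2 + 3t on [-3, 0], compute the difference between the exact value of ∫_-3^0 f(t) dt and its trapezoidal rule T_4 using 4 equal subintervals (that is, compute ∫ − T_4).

0.84375

Exact integral: ∫_-3^0 f(t) dt = -40.5.
T_4 = -41.34375.
Error = -40.5 − (-41.34375) = 0.84375.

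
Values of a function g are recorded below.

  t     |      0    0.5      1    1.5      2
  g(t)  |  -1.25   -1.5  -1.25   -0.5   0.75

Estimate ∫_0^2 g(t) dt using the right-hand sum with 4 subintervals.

Δt = 0.5.
Sum = 0.5·[(-1.5) + (-1.25) + (-0.5) + 0.75] = -1.25.

-1.25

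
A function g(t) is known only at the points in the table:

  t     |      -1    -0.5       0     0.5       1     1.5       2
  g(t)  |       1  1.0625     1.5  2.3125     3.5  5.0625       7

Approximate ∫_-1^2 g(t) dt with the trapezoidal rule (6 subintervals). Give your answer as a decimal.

8.71875

Δt = 0.5.
T_6 = (0.5/2)·[1 + 2·1.0625 + 2·1.5 + 2·2.3125 + 2·3.5 + 2·5.0625 + 7] = 8.71875.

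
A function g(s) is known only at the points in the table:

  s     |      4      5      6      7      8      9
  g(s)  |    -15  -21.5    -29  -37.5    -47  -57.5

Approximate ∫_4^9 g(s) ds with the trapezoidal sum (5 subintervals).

-171.25

Δs = 1.
T_5 = (1/2)·[(-15) + 2·(-21.5) + 2·(-29) + 2·(-37.5) + 2·(-47) + (-57.5)] = -171.25.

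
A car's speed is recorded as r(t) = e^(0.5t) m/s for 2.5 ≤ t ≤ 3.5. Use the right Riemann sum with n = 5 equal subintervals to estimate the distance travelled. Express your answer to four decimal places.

Δt = (3.5 − 2.5)/5 = 0.2.
Right endpoints: 2.7, 2.9, 3.1, 3.3, 3.5.
r(2.7) ≈ 3.8574, r(2.9) ≈ 4.2631, r(3.1) ≈ 4.7115, r(3.3) ≈ 5.2070, r(3.5) ≈ 5.7546.
Sum = Δt · [r(2.7) + r(2.9) + r(3.1) + r(3.3) + r(3.5)].
Sum ≈ 4.7587.

4.7587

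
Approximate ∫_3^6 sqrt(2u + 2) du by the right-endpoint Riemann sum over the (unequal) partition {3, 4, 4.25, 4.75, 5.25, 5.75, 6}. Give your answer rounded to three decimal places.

10.208

Subinterval widths: 1, 0.25, 0.5, 0.5, 0.5, 0.25.
Right endpoints: 4, 4.25, 4.75, 5.25, 5.75, 6.
f(4) ≈ 3.162, f(4.25) ≈ 3.240, f(4.75) ≈ 3.391, f(5.25) ≈ 3.536, f(5.75) ≈ 3.674, f(6) ≈ 3.742.
Sum = Σ Δu_i · f(u_i).
Sum ≈ 10.208.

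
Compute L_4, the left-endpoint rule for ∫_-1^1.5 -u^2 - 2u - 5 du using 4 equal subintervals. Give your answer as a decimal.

-13.41796875

Δu = (1.5 − (-1))/4 = 0.625.
Left endpoints: -1, -0.375, 0.25, 0.875.
f(-1) = -4, f(-0.375) = -4.390625, f(0.25) = -5.5625, f(0.875) = -7.515625.
Sum = Δu · [f(-1) + f(-0.375) + f(0.25) + f(0.875)].
Sum = -13.41796875.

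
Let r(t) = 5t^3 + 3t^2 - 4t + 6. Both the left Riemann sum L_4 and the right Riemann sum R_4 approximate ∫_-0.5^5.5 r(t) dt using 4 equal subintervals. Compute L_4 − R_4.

L_4 = 703.5.
R_4 = 2051.25.
L_4 − R_4 = -1347.75.

-1347.75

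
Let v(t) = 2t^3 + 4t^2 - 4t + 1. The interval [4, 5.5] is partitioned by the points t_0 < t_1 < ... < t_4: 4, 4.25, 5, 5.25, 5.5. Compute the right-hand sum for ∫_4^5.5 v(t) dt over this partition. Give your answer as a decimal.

Subinterval widths: 0.25, 0.75, 0.25, 0.25.
Right endpoints: 4.25, 5, 5.25, 5.5.
v(4.25) = 209.78125, v(5) = 331, v(5.25) = 379.65625, v(5.5) = 432.75.
Sum = Σ Δt_i · v(t_i).
Sum = 503.796875.

503.796875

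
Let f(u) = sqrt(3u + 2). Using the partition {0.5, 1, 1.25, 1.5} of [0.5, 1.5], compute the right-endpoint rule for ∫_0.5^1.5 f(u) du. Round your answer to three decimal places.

2.355

Subinterval widths: 0.5, 0.25, 0.25.
Right endpoints: 1, 1.25, 1.5.
f(1) ≈ 2.236, f(1.25) ≈ 2.398, f(1.5) ≈ 2.550.
Sum = Σ Δu_i · f(u_i).
Sum ≈ 2.355.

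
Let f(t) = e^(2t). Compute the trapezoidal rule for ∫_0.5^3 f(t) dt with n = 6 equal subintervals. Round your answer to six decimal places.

Δt = (3 − 0.5)/6 = 5/12.
f(0.5) ≈ 2.718282, f(11/12) ≈ 6.254701, f(4/3) ≈ 14.391916, f(1.75) ≈ 33.115452, f(13/6) ≈ 76.197857, f(31/12) ≈ 175.329431, f(3) ≈ 403.428793.
T_6 = (Δt/2)·[f(t_0) + 2f(t_1) + ... + 2f(t_{5}) + f(t_6)].
Sum ≈ 211.817873.

211.817873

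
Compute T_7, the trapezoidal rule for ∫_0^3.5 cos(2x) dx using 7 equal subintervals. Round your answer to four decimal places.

Δx = (3.5 − 0)/7 = 0.5.
f(0) ≈ 1.0000, f(0.5) ≈ 0.5403, f(1) ≈ -0.4161, f(1.5) ≈ -0.9900, f(2) ≈ -0.6536, f(2.5) ≈ 0.2837, f(3) ≈ 0.9602, f(3.5) ≈ 0.7539.
T_7 = (Δx/2)·[f(x_0) + 2f(x_1) + ... + 2f(x_{6}) + f(x_7)].
Sum ≈ 0.3007.

0.3007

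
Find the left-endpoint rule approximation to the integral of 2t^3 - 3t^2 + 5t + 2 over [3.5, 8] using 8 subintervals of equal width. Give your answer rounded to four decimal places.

1423.1470

Δt = (8 − 3.5)/8 = 0.5625.
Left endpoints: 3.5, 4.0625, 4.625, 5.1875, 5.75, 6.3125, 6.875, 7.4375.
f(3.5) = 68.5, f(4.0625) = 218921/2048, f(4.625) = 158.81640625, f(5.1875) = 463667/2048, f(5.75) = 311.78125, f(6.3125) = 854213/2048, f(6.875) = 544.48046875, f(7.4375) = 1425551/2048.
Sum = Δt · [f(3.5) + f(4.0625) + f(4.625) + ...].
Sum ≈ 1423.1470.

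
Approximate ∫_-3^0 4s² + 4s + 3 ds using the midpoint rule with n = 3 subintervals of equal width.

Δs = (0 − (-3))/3 = 1.
Midpoints: -2.5, -1.5, -0.5.
f(-2.5) = 18, f(-1.5) = 6, f(-0.5) = 2.
Sum = Δs · [f(-2.5) + f(-1.5) + f(-0.5)].
Sum = 26.

26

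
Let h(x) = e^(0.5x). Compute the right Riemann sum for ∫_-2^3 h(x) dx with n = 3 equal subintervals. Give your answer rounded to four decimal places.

Δx = (3 − (-2))/3 = 5/3.
Right endpoints: -1/3, 4/3, 3.
h(-1/3) ≈ 0.8465, h(4/3) ≈ 1.9477, h(3) ≈ 4.4817.
Sum = Δx · [h(-1/3) + h(4/3) + h(3)].
Sum ≈ 12.1265.

12.1265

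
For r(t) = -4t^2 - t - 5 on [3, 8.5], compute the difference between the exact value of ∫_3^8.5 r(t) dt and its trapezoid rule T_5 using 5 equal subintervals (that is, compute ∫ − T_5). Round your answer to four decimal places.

4.4367

Exact integral: ∫_3^8.5 r(t) dt ≈ -841.958333.
T_5 = -846.395.
Error ≈ -841.958333 − (-846.395) ≈ 4.4367.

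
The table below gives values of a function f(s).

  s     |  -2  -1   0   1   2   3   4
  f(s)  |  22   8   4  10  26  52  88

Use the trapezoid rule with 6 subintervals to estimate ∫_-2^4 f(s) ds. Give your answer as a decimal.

155

Δs = 1.
T_6 = (1/2)·[22 + 2·8 + 2·4 + 2·10 + 2·26 + 2·52 + 88] = 155.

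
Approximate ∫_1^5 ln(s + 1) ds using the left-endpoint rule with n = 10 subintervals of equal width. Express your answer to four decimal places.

Δs = (5 − 1)/10 = 0.4.
Left endpoints: 1, 1.4, 1.8, 2.2, 2.6, 3, 3.4, 3.8, 4.2, 4.6.
f(1) ≈ 0.6931, f(1.4) ≈ 0.8755, f(1.8) ≈ 1.0296, f(2.2) ≈ 1.1632, f(2.6) ≈ 1.2809, f(3) ≈ 1.3863, f(3.4) ≈ 1.4816, f(3.8) ≈ 1.5686, f(4.2) ≈ 1.6487, f(4.6) ≈ 1.7228.
Sum = Δs · [f(1) + f(1.4) + f(1.8) + ...].
Sum ≈ 5.1401.

5.1401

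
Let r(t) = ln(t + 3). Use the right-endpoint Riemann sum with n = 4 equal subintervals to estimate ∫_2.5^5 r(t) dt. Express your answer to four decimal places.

4.8747

Δt = (5 − 2.5)/4 = 0.625.
Right endpoints: 3.125, 3.75, 4.375, 5.
r(3.125) ≈ 1.8124, r(3.75) ≈ 1.9095, r(4.375) ≈ 1.9981, r(5) ≈ 2.0794.
Sum = Δt · [r(3.125) + r(3.75) + r(4.375) + r(5)].
Sum ≈ 4.8747.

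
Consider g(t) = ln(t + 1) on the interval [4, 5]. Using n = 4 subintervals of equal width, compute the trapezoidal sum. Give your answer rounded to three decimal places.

Δt = (5 − 4)/4 = 0.25.
g(4) ≈ 1.609, g(4.25) ≈ 1.658, g(4.5) ≈ 1.705, g(4.75) ≈ 1.749, g(5) ≈ 1.792.
T_4 = (Δt/2)·[g(t_0) + 2g(t_1) + 2g(t_2) + 2g(t_3) + g(t_4)].
Sum ≈ 1.703.

1.703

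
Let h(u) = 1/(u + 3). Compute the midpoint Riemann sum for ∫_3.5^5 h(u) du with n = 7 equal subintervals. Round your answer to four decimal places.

0.2076

Δu = (5 − 3.5)/7 = 3/14.
Midpoints: 101/28, 107/28, 113/28, 4.25, 125/28, 131/28, 137/28.
h(101/28) = 28/185, h(107/28) = 28/191, h(113/28) = 28/197, h(4.25) = 4/29, h(125/28) = 28/209, h(131/28) = 28/215, h(137/28) = 28/221.
Sum = Δu · [h(101/28) + h(107/28) + h(113/28) + ...].
Sum ≈ 0.2076.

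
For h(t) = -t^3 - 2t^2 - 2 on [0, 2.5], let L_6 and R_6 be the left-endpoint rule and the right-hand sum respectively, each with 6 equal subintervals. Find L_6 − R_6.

11.71875

L_6 ≈ -19.738860.
R_6 ≈ -31.457610.
L_6 − R_6 = 11.71875.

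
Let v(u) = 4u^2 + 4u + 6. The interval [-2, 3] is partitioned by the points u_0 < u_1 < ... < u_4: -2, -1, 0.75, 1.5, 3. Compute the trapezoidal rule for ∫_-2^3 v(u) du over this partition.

93.4375

Subinterval widths: 1, 1.75, 0.75, 1.5.
v(-2) = 14, v(-1) = 6, v(0.75) = 11.25, v(1.5) = 21, v(3) = 54.
On each subinterval the trapezoid contributes (Δu_i/2)·[v(u_{i-1}) + v(u_i)].
Sum = 93.4375.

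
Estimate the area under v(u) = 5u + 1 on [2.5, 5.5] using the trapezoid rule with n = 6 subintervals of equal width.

63

Δu = (5.5 − 2.5)/6 = 0.5.
v(2.5) = 13.5, v(3) = 16, v(3.5) = 18.5, v(4) = 21, v(4.5) = 23.5, v(5) = 26, v(5.5) = 28.5.
T_6 = (Δu/2)·[v(u_0) + 2v(u_1) + ... + 2v(u_{5}) + v(u_6)].
Sum = 63.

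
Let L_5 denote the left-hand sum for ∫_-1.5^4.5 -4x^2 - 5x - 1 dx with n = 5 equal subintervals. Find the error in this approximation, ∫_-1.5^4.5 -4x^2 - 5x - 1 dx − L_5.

-55.44

Exact integral: ∫_-1.5^4.5 f(x) dx = -177.
L_5 = -121.56.
Error = -177 − (-121.56) = -55.44.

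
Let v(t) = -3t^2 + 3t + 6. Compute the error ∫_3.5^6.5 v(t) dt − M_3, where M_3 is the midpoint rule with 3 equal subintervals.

-0.75

Exact integral: ∫_3.5^6.5 v(t) dt = -168.75.
M_3 = -168.
Error = -168.75 − (-168) = -0.75.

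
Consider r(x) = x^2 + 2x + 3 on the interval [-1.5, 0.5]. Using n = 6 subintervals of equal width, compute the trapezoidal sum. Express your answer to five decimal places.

5.20370

Δx = (0.5 − (-1.5))/6 = 1/3.
r(-1.5) = 2.25, r(-7/6) = 73/36, r(-5/6) = 73/36, r(-0.5) = 2.25, r(-1/6) = 97/36, r(1/6) = 121/36, r(0.5) = 4.25.
T_6 = (Δx/2)·[r(x_0) + 2r(x_1) + ... + 2r(x_{5}) + r(x_6)].
Sum ≈ 5.20370.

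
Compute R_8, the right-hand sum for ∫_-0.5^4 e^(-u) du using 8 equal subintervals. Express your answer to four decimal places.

1.2146

Δu = (4 − (-0.5))/8 = 0.5625.
Right endpoints: 0.0625, 0.625, 1.1875, 1.75, 2.3125, 2.875, 3.4375, 4.
f(0.0625) ≈ 0.9394, f(0.625) ≈ 0.5353, f(1.1875) ≈ 0.3050, f(1.75) ≈ 0.1738, f(2.3125) ≈ 0.0990, f(2.875) ≈ 0.0564, f(3.4375) ≈ 0.0321, f(4) ≈ 0.0183.
Sum = Δu · [f(0.0625) + f(0.625) + f(1.1875) + ...].
Sum ≈ 1.2146.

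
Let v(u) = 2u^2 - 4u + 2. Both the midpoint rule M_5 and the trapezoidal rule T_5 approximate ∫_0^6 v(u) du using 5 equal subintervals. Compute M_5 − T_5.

-4.32

M_5 = 82.56.
T_5 = 86.88.
M_5 − T_5 = -4.32.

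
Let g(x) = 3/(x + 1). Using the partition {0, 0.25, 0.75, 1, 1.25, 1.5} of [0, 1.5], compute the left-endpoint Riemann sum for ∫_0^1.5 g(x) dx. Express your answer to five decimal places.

3.08690

Subinterval widths: 0.25, 0.5, 0.25, 0.25, 0.25.
Left endpoints: 0, 0.25, 0.75, 1, 1.25.
g(0) = 3, g(0.25) = 2.4, g(0.75) = 12/7, g(1) = 1.5, g(1.25) = 4/3.
Sum = Σ Δx_i · g(x_i).
Sum ≈ 3.08690.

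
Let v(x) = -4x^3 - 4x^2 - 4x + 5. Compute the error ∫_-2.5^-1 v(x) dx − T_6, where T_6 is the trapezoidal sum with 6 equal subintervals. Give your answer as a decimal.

-0.265625

Exact integral: ∫_-2.5^-1 v(x) dx = 36.5625.
T_6 = 36.828125.
Error = 36.5625 − 36.828125 = -0.265625.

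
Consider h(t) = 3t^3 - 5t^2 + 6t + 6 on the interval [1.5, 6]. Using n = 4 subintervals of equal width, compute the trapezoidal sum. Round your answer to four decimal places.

769.3682

Δt = (6 − 1.5)/4 = 1.125.
h(1.5) = 13.875, h(2.625) = 21279/512, h(3.75) = 116.390625, h(4.875) = 135165/512, h(6) = 510.
T_4 = (Δt/2)·[h(t_0) + 2h(t_1) + 2h(t_2) + 2h(t_3) + h(t_4)].
Sum ≈ 769.3682.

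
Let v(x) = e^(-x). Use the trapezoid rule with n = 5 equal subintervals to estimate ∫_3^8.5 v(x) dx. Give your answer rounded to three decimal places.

Δx = (8.5 − 3)/5 = 1.1.
v(3) ≈ 0.050, v(4.1) ≈ 0.017, v(5.2) ≈ 0.006, v(6.3) ≈ 0.002, v(7.4) ≈ 0.001, v(8.5) ≈ 0.000.
T_5 = (Δx/2)·[v(x_0) + 2v(x_1) + ... + 2v(x_{4}) + v(x_5)].
Sum ≈ 0.054.

0.054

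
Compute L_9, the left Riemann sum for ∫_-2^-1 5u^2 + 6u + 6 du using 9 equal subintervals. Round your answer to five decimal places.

Δu = (-1 − (-2))/9 = 1/9.
Left endpoints: -2, -17/9, -16/9, -5/3, -14/9, -13/9, -4/3, -11/9, -10/9.
f(-2) = 14, f(-17/9) = 1013/81, f(-16/9) = 902/81, f(-5/3) = 89/9, f(-14/9) = 710/81, f(-13/9) = 629/81, f(-4/3) = 62/9, f(-11/9) = 497/81, f(-10/9) = 446/81.
Sum = Δu · [f(-2) + f(-17/9) + f(-16/9) + ...].
Sum ≈ 9.17695.

9.17695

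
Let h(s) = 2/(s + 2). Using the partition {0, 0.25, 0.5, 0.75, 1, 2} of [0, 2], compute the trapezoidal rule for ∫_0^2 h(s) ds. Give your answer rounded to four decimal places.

1.3957

Subinterval widths: 0.25, 0.25, 0.25, 0.25, 1.
h(0) = 1, h(0.25) = 8/9, h(0.5) = 0.8, h(0.75) = 8/11, h(1) = 2/3, h(2) = 0.5.
On each subinterval the trapezoid contributes (Δs_i/2)·[h(s_{i-1}) + h(s_i)].
Sum ≈ 1.3957.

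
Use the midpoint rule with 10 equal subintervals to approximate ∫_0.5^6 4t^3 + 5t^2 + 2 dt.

Δt = (6 − 0.5)/10 = 0.55.
Midpoints: 0.775, 1.325, 1.875, 2.425, 2.975, 3.525, 4.075, 4.625, 5.175, 5.725.
f(0.775) = 6.8650625, f(1.325) = 20.0829375, f(1.875) = 45.9453125, f(2.425) = 88.4451875, f(2.975) = 151.5755625, f(3.525) = 239.3294375, f(4.075) = 355.6998125, f(4.625) = 504.6796875, f(5.175) = 690.2620625, f(5.725) = 916.4399375.
Sum = Δt · [f(0.775) + f(1.325) + f(1.875) + ...].
Sum = 1660.62875.

1660.62875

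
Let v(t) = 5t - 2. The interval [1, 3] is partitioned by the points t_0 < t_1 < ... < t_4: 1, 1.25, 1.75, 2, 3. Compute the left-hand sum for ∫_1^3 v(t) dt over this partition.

12.5625

Subinterval widths: 0.25, 0.5, 0.25, 1.
Left endpoints: 1, 1.25, 1.75, 2.
v(1) = 3, v(1.25) = 4.25, v(1.75) = 6.75, v(2) = 8.
Sum = Σ Δt_i · v(t_i).
Sum = 12.5625.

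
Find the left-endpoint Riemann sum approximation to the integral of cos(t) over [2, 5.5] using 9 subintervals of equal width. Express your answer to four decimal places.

-1.8131

Δt = (5.5 − 2)/9 = 7/18.
Left endpoints: 2, 43/18, 25/9, 19/6, 32/9, 71/18, 13/3, 85/18, 46/9.
f(2) ≈ -0.4161, f(43/18) ≈ -0.7298, f(25/9) ≈ -0.9345, f(19/6) ≈ -0.9997, f(32/9) ≈ -0.9155, f(71/18) ≈ -0.6947, f(13/3) ≈ -0.3700, f(85/18) ≈ 0.0098, f(46/9) ≈ 0.3882.
Sum = Δt · [f(2) + f(43/18) + f(25/9) + ...].
Sum ≈ -1.8131.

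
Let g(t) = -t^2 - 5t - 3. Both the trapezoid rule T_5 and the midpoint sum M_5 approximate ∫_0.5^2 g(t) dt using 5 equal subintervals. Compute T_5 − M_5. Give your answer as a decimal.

T_5 = -16.5225.
M_5 = -16.48875.
T_5 − M_5 = -0.03375.

-0.03375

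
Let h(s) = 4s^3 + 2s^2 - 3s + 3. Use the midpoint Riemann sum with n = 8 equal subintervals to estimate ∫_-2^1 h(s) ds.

Δs = (1 − (-2))/8 = 0.375.
Midpoints: -1.8125, -1.4375, -1.0625, -0.6875, -0.3125, 0.0625, 0.4375, 0.8125.
h(-1.8125) = -9021/1024, h(-1.4375) = -447/1024, h(-1.0625) = 3735/1024, h(-0.6875) = 4821/1024, h(-0.3125) = 4107/1024, h(0.0625) = 2889/1024, h(0.4375) = 2463/1024, h(0.8125) = 4125/1024.
Sum = Δs · [h(-1.8125) + h(-1.4375) + h(-1.0625) + ...].
Sum = 4.640625.

4.640625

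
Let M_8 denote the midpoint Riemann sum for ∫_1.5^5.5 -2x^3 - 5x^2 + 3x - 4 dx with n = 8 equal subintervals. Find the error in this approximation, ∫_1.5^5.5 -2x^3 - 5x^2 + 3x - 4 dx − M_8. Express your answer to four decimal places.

Exact integral: ∫_1.5^5.5 f(x) dx ≈ -700.666667.
M_8 = -698.5.
Error ≈ -700.666667 − (-698.5) ≈ -2.1667.

-2.1667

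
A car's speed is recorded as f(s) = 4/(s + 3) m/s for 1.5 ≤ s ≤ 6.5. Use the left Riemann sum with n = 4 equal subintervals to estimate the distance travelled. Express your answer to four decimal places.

Δs = (6.5 − 1.5)/4 = 1.25.
Left endpoints: 1.5, 2.75, 4, 5.25.
f(1.5) = 8/9, f(2.75) = 16/23, f(4) = 4/7, f(5.25) = 16/33.
Sum = Δs · [f(1.5) + f(2.75) + f(4) + f(5.25)].
Sum ≈ 3.3010.

3.3010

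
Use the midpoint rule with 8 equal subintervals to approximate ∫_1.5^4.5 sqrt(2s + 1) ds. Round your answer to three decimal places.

Δs = (4.5 − 1.5)/8 = 0.375.
Midpoints: 1.6875, 2.0625, 2.4375, 2.8125, 3.1875, 3.5625, 3.9375, 4.3125.
f(1.6875) ≈ 2.092, f(2.0625) ≈ 2.264, f(2.4375) ≈ 2.424, f(2.8125) ≈ 2.574, f(3.1875) ≈ 2.716, f(3.5625) ≈ 2.850, f(3.9375) ≈ 2.979, f(4.3125) ≈ 3.102.
Sum = Δs · [f(1.6875) + f(2.0625) + f(2.4375) + ...].
Sum ≈ 7.875.

7.875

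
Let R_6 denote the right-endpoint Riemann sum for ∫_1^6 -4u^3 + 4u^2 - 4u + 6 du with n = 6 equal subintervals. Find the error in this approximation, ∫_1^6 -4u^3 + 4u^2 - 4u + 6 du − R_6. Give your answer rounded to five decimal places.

330.32407

Exact integral: ∫_1^6 f(u) du ≈ -1048.3333333.
R_6 ≈ -1378.6574074.
Error ≈ -1048.3333333 − (-1378.6574074) ≈ 330.32407.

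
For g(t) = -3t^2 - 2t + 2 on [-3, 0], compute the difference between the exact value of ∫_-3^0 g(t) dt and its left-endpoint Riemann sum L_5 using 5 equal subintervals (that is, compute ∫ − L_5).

Exact integral: ∫_-3^0 g(t) dt = -12.
L_5 = -18.84.
Error = -12 − (-18.84) = 6.84.

6.84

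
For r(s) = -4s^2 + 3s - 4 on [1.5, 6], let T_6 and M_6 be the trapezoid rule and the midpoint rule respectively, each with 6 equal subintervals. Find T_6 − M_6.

T_6 = -252.5625.
M_6 = -250.03125.
T_6 − M_6 = -2.53125.

-2.53125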